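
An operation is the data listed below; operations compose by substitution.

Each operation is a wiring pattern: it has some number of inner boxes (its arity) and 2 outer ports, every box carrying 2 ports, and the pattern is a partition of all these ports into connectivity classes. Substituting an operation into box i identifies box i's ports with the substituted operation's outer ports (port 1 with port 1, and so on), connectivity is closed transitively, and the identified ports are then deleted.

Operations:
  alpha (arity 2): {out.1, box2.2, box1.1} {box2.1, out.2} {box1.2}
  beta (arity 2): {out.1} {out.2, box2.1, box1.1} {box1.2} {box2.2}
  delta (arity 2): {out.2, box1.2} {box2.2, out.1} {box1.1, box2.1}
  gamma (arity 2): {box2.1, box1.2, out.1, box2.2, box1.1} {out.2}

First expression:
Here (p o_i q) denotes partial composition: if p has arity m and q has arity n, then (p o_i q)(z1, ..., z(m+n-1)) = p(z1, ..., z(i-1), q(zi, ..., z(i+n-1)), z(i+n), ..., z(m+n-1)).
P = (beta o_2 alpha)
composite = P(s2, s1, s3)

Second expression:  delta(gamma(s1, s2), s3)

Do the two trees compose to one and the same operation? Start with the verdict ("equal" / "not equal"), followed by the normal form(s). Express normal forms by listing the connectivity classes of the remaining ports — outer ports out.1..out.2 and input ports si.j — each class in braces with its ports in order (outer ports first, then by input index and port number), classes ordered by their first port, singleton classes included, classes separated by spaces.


not equal — first {out.1} {out.2, s1.1, s2.1, s3.2} {s1.2} {s2.2} {s3.1}, second {out.1, s3.2} {out.2} {s1.1, s1.2, s2.1, s2.2, s3.1}

The first composite normalizes to {out.1} {out.2, s1.1, s2.1, s3.2} {s1.2} {s2.2} {s3.1}
The second composite normalizes to {out.1, s3.2} {out.2} {s1.1, s1.2, s2.1, s2.2, s3.1}
No match — not equal.


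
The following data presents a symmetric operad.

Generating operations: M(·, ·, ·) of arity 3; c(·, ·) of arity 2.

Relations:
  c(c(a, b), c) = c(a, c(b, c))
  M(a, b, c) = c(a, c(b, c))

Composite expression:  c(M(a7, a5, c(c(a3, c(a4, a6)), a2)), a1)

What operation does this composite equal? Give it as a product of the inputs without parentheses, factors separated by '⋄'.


a7 ⋄ a5 ⋄ a3 ⋄ a4 ⋄ a6 ⋄ a2 ⋄ a1


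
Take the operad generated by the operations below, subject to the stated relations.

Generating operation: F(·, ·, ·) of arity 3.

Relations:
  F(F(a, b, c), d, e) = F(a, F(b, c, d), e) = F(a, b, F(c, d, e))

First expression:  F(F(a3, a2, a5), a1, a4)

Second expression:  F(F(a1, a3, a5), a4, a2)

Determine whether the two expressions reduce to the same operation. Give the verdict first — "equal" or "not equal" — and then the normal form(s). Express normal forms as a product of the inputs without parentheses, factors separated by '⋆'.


In normal form, the first expression is a3 ⋆ a2 ⋆ a5 ⋆ a1 ⋆ a4
In normal form, the second expression is a1 ⋆ a3 ⋆ a5 ⋆ a4 ⋆ a2
The forms do not match — not equal.

not equal; the first gives a3 ⋆ a2 ⋆ a5 ⋆ a1 ⋆ a4 and the second a1 ⋆ a3 ⋆ a5 ⋆ a4 ⋆ a2


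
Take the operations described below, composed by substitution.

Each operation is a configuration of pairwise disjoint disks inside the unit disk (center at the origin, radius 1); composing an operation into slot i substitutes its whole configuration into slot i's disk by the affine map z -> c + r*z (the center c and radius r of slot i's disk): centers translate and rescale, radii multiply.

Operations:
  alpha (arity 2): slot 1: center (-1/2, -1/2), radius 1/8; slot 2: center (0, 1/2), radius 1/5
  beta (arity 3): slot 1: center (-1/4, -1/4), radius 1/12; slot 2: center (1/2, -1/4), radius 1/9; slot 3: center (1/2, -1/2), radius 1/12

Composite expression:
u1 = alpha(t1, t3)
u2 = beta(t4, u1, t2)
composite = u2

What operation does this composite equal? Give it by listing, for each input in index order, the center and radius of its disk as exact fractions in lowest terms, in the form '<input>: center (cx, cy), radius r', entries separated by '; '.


t1: center (4/9, -11/36), radius 1/72; t2: center (1/2, -1/2), radius 1/12; t3: center (1/2, -7/36), radius 1/45; t4: center (-1/4, -1/4), radius 1/12


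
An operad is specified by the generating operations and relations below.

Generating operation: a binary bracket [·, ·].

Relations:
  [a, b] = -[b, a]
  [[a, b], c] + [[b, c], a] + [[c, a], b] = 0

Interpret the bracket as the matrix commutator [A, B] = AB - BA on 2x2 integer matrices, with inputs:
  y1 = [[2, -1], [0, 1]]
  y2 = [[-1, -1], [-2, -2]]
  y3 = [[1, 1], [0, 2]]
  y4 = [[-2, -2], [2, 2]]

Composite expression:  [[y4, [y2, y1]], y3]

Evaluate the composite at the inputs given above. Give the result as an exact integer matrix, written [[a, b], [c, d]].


[[16, 0], [16, -16]]

[y2, y1] = [[-2, 0], [-2, 2]]
[y4, [y2, y1]] = [[4, -8], [-16, -4]]
[[y4, [y2, y1]], y3] = [[16, 0], [16, -16]]


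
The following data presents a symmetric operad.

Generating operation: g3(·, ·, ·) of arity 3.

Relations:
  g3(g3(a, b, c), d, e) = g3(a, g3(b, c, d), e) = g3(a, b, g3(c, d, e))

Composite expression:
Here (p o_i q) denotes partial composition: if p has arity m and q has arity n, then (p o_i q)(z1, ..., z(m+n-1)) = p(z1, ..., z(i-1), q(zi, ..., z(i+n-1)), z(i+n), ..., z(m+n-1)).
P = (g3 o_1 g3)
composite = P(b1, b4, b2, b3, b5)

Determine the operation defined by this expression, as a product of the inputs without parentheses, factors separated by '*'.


b1 * b4 * b2 * b3 * b5

Key point: g3 is associative — brackets drop, the b-order remains.
g3(b1, b4, b2) unparenthesizes to b1 * b4 * b2
g3(g3(b1, b4, b2), b3, b5) unparenthesizes to b1 * b4 * b2 * b3 * b5


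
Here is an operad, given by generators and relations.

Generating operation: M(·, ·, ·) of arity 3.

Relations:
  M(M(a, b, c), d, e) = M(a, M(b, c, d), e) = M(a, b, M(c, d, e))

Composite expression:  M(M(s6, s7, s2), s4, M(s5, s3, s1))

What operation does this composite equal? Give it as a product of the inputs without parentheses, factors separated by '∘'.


s6 ∘ s7 ∘ s2 ∘ s4 ∘ s5 ∘ s3 ∘ s1

Key point: M is associative — brackets drop, the s-order remains.
M(s6, s7, s2) collapses to s6 ∘ s7 ∘ s2
M(s5, s3, s1) collapses to s5 ∘ s3 ∘ s1
M(M(s6, s7, s2), s4, M(s5, s3, s1)) collapses to s6 ∘ s7 ∘ s2 ∘ s4 ∘ s5 ∘ s3 ∘ s1


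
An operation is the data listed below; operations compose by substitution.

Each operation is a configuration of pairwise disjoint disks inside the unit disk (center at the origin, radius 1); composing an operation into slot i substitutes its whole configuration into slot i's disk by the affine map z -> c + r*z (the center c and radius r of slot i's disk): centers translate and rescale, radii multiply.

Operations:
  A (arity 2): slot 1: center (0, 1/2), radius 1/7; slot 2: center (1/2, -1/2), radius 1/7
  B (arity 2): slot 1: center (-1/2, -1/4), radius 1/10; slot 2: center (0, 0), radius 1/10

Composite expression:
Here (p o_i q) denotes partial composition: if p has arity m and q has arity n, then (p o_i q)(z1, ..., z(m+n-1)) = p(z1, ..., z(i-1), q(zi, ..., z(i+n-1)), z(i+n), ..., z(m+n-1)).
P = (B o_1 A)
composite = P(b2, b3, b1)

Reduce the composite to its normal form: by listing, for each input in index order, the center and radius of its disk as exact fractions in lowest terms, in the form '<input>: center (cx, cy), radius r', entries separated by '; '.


b1: center (0, 0), radius 1/10; b2: center (-1/2, -1/5), radius 1/70; b3: center (-9/20, -3/10), radius 1/70

Affine substitution under B: radii multiply and b-centers shift.
b2: after 2 affine steps, its disk has center (-1/2, -1/5), radius 1/70
b3: after 2 affine steps, its disk has center (-9/20, -3/10), radius 1/70
b1: after 1 affine step, its disk has center (0, 0), radius 1/10


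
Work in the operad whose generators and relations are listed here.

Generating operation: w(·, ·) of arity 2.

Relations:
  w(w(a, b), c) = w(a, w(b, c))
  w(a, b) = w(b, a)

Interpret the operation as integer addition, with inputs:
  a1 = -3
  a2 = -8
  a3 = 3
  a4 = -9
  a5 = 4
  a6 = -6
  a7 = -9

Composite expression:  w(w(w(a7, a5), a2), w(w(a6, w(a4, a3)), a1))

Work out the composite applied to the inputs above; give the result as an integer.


-28


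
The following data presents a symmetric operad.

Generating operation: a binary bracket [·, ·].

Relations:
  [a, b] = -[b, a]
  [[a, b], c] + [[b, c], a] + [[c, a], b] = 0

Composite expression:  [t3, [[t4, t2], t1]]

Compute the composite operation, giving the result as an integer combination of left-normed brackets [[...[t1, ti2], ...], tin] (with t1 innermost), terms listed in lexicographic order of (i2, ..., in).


-[[[t1, t2], t4], t3] + [[[t1, t4], t2], t3]


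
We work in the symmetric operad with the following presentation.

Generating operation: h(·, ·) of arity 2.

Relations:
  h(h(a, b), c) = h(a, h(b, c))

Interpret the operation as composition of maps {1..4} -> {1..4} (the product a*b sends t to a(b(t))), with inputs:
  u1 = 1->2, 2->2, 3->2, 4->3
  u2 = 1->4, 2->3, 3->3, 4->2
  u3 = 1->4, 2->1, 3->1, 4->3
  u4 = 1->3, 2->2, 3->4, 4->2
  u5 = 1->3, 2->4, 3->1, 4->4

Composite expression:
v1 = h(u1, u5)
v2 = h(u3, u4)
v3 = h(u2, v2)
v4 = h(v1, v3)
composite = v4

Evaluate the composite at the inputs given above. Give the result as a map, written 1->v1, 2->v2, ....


h(u1, u5) = 1->2, 2->3, 3->2, 4->3
h(u3, u4) = 1->1, 2->1, 3->3, 4->1
h(u2, h(u3, u4)) = 1->4, 2->4, 3->3, 4->4
h(h(u1, u5), h(u2, h(u3, u4))) = 1->3, 2->3, 3->2, 4->3

1->3, 2->3, 3->2, 4->3


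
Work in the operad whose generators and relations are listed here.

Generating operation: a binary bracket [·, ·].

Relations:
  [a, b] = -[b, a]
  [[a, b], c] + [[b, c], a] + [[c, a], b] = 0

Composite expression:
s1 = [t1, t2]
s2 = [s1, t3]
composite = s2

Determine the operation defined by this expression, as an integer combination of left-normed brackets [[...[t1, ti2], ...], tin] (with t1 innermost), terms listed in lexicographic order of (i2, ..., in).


[[t1, t2], t3]

Skip Jacobi rewriting: expand, keep t1-initial words, read off terms.
Composite bracket: [[t1, t2], t3]
Applying ab - ba throughout gives 4 signed words (2^2 = 4).
Words beginning with t1 determine it all:
  t1t2t3 appears with sign +1, giving the term +[[t1, t2], t3]


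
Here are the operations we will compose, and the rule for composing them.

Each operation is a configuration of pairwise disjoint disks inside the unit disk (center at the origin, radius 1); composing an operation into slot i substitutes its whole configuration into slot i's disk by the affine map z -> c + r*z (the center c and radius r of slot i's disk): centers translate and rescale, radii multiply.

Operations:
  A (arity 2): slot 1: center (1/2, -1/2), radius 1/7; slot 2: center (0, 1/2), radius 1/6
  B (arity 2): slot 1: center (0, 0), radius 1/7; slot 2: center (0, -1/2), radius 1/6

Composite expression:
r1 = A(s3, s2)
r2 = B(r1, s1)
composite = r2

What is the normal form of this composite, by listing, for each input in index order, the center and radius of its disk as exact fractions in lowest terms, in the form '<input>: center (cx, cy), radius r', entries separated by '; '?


s1: center (0, -1/2), radius 1/6; s2: center (0, 1/14), radius 1/42; s3: center (1/14, -1/14), radius 1/49

Nesting under B composes maps z -> c + r*z down each s-path.
s3: after 2 affine steps, its disk has center (1/14, -1/14), radius 1/49
s2: after 2 affine steps, its disk has center (0, 1/14), radius 1/42
s1: after 1 affine step, its disk has center (0, -1/2), radius 1/6


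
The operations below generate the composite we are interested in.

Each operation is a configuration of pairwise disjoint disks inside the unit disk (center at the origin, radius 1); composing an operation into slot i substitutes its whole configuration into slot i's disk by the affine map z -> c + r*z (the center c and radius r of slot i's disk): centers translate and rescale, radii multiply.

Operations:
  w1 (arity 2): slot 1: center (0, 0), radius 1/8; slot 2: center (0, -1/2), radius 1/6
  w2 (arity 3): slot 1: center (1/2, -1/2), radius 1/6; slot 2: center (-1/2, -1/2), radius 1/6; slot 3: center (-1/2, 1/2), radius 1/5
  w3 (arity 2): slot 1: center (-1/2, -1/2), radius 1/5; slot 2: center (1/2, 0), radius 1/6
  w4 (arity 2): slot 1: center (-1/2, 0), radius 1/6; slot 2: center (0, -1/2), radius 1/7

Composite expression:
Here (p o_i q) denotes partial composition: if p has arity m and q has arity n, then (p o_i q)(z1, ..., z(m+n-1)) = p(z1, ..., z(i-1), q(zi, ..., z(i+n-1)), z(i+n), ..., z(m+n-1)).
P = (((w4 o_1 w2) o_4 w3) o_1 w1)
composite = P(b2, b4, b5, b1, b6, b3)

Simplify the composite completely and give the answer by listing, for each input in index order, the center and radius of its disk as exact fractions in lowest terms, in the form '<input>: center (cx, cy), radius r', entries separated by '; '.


b1: center (-7/12, 1/12), radius 1/30; b2: center (-5/12, -1/12), radius 1/288; b3: center (1/14, -1/2), radius 1/42; b4: center (-5/12, -7/72), radius 1/216; b5: center (-7/12, -1/12), radius 1/36; b6: center (-1/14, -4/7), radius 1/35

Affine substitution under w4: radii multiply and b-centers shift.
input b2: applying the 3 nested substitutions gives center (-5/12, -1/12), radius 1/288
input b4: applying the 3 nested substitutions gives center (-5/12, -7/72), radius 1/216
input b5: applying the 2 nested substitutions gives center (-7/12, -1/12), radius 1/36
input b1: applying the 2 nested substitutions gives center (-7/12, 1/12), radius 1/30
input b6: applying the 2 nested substitutions gives center (-1/14, -4/7), radius 1/35
input b3: applying the 2 nested substitutions gives center (1/14, -1/2), radius 1/42


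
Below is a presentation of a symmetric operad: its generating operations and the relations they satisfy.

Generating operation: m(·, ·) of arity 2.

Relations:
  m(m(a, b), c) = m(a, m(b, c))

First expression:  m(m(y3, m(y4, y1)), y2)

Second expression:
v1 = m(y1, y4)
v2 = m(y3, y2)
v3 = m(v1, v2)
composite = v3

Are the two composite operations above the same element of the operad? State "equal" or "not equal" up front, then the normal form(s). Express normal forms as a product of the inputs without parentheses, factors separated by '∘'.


The first expression reduces to y3 ∘ y4 ∘ y1 ∘ y2
The second expression reduces to y1 ∘ y4 ∘ y3 ∘ y2
Different reductions; not equal.

not equal: they reduce to y3 ∘ y4 ∘ y1 ∘ y2 and y1 ∘ y4 ∘ y3 ∘ y2


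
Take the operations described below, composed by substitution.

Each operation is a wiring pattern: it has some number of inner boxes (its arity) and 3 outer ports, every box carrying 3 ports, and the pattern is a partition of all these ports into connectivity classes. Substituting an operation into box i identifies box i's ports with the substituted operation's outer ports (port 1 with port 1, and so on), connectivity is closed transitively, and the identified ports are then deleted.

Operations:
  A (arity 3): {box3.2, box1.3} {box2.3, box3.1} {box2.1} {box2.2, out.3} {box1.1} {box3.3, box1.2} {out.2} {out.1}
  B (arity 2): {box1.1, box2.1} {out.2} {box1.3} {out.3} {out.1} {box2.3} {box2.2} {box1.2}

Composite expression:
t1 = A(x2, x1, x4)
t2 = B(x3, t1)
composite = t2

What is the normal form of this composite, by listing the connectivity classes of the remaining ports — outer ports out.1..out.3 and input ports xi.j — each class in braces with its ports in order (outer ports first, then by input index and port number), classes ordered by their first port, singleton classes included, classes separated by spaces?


{out.1} {out.2} {out.3} {x1.1} {x1.2} {x1.3, x4.1} {x2.1} {x2.2, x4.3} {x2.3, x4.2} {x3.1} {x3.2} {x3.3}

After gluing at B, chains via deleted ports link the x-ports.
after A, the pattern on (x2, x1, x4) reads {out.1} {out.2} {out.3, x1.2} {x1.1} {x1.3, x4.1} {x2.1} {x2.2, x4.3} {x2.3, x4.2} (out.j = its outer ports)
after B, the pattern on (x3, x2, x1, x4) reads {out.1} {out.2} {out.3} {x1.1} {x1.2} {x1.3, x4.1} {x2.1} {x2.2, x4.3} {x2.3, x4.2} {x3.1} {x3.2} {x3.3} (out.j = its outer ports)


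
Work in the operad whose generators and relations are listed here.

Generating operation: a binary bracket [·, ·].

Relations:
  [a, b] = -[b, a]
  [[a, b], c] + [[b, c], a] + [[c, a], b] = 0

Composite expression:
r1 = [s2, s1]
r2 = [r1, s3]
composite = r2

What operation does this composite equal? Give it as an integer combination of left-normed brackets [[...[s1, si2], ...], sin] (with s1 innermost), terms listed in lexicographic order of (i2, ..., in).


-[[s1, s2], s3]

Left-normed coefficients sit on the s1-initial expansion words.
Composite bracket: [[s2, s1], s3]
Expanding via [a, b] = ab - ba: 4 signed words (2^2 = 4).
Collect the words opening with s1:
  s1s2s3 (sign -1) contributes -[[s1, s2], s3]


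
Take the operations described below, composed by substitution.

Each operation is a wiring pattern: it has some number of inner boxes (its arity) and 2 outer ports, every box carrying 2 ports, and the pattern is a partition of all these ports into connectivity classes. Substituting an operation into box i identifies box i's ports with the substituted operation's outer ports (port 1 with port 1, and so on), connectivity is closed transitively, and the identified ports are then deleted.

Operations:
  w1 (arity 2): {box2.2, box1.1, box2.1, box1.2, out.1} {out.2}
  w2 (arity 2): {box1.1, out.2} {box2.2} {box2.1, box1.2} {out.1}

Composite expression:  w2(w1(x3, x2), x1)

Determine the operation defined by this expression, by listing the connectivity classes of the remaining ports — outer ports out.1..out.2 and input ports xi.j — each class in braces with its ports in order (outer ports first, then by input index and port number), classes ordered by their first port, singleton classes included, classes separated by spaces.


Treat the ports identified at w2 as solder joints: merge, then drop.
through w1, on inputs (x3, x2): {out.1, x2.1, x2.2, x3.1, x3.2} {out.2} (out.j = stage outer ports)
through w2, on inputs (x3, x2, x1): {out.1} {out.2, x2.1, x2.2, x3.1, x3.2} {x1.1} {x1.2} (out.j = stage outer ports)

{out.1} {out.2, x2.1, x2.2, x3.1, x3.2} {x1.1} {x1.2}


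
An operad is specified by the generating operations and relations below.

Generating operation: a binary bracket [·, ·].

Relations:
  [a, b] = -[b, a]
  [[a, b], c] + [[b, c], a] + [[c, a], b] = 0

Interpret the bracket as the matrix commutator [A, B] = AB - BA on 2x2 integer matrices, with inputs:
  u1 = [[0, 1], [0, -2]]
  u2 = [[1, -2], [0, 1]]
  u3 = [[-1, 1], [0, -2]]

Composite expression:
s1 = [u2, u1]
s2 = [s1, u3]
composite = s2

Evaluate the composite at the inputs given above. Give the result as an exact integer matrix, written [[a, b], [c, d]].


[[0, -4], [0, 0]]

[u2, u1] = [[0, 4], [0, 0]]
[[u2, u1], u3] = [[0, -4], [0, 0]]


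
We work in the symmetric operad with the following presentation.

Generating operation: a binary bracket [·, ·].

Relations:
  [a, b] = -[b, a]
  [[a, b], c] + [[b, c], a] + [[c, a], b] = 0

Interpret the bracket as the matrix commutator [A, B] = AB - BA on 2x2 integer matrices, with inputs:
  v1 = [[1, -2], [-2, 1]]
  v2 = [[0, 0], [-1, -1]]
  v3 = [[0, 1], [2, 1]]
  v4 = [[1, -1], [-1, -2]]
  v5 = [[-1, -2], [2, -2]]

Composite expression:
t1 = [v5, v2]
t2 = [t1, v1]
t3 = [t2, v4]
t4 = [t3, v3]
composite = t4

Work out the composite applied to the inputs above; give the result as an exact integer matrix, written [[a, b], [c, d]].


[[12, 52], [-92, -12]]


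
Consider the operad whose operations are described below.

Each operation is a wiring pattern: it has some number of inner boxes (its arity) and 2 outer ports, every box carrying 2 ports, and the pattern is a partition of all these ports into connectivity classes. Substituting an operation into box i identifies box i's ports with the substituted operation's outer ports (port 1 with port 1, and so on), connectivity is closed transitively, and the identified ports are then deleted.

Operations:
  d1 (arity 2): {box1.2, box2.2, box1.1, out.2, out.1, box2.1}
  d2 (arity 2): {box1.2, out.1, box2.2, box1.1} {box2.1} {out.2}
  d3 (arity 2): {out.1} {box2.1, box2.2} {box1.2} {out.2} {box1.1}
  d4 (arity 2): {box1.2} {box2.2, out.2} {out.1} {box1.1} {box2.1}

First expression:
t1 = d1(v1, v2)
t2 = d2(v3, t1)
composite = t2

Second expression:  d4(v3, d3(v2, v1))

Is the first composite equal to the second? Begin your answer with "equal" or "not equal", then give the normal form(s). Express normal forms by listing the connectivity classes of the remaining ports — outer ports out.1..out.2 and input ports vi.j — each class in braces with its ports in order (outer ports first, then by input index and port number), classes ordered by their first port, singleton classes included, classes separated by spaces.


not equal; the first gives {out.1, v1.1, v1.2, v2.1, v2.2, v3.1, v3.2} {out.2} and the second {out.1} {out.2} {v1.1, v1.2} {v2.1} {v2.2} {v3.1} {v3.2}

Reducing the first expression gives {out.1, v1.1, v1.2, v2.1, v2.2, v3.1, v3.2} {out.2}
Reducing the second expression gives {out.1} {out.2} {v1.1, v1.2} {v2.1} {v2.2} {v3.1} {v3.2}
The forms do not match — not equal.


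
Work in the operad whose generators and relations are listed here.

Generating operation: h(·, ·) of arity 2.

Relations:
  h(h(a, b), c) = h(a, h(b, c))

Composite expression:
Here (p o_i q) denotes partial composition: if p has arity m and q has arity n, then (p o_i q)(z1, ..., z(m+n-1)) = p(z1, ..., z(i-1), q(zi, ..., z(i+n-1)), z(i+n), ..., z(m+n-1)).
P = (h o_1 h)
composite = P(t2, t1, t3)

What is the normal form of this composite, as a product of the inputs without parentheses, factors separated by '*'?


t2 * t1 * t3


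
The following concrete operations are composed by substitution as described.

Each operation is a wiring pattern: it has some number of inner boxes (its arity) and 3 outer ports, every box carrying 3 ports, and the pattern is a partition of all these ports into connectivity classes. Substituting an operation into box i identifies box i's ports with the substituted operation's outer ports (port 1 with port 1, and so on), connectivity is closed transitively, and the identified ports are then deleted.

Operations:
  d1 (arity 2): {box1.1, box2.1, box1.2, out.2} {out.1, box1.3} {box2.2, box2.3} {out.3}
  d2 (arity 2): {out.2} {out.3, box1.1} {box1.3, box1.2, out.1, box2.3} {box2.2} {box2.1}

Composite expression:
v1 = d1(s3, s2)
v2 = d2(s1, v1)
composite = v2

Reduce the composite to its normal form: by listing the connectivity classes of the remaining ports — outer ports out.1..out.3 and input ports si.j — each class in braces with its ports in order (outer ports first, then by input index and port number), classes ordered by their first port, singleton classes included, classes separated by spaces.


Treat the ports identified at d2 as solder joints: merge, then drop.
d1 over (s3, s2) gives {out.1, s3.3} {out.2, s2.1, s3.1, s3.2} {out.3} {s2.2, s2.3}, out.j being that stage's outer ports
d2 over (s1, s3, s2) gives {out.1, s1.2, s1.3} {out.2} {out.3, s1.1} {s2.1, s3.1, s3.2} {s2.2, s2.3} {s3.3}, out.j being that stage's outer ports

{out.1, s1.2, s1.3} {out.2} {out.3, s1.1} {s2.1, s3.1, s3.2} {s2.2, s2.3} {s3.3}


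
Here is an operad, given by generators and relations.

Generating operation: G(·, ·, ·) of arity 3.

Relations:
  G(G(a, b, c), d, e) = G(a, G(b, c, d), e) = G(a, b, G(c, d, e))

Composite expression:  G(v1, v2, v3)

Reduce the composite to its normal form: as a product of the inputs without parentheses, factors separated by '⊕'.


v1 ⊕ v2 ⊕ v3

Key point: G is associative — brackets drop, the v-order remains.
G(v1, v2, v3) unparenthesizes to v1 ⊕ v2 ⊕ v3


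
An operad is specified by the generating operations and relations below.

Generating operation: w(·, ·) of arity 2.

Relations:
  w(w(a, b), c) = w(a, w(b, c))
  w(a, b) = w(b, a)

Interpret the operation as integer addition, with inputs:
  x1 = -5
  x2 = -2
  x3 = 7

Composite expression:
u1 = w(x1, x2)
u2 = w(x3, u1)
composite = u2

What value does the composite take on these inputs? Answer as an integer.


0

w(x1, x2) = -7
w(x3, w(x1, x2)) = 0


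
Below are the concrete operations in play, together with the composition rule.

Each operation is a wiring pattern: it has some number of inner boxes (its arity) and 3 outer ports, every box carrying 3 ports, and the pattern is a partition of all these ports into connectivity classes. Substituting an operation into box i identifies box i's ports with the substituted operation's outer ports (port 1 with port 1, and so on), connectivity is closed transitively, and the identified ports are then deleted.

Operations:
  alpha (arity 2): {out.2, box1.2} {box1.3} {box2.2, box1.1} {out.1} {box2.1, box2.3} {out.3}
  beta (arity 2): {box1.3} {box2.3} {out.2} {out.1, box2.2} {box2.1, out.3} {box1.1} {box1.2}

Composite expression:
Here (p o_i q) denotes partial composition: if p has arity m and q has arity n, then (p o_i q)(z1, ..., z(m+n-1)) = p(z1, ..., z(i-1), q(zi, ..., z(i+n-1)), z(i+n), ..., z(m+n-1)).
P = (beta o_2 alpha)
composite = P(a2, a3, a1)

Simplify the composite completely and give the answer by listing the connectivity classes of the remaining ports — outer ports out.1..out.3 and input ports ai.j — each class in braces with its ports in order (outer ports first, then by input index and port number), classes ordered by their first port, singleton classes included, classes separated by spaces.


{out.1, a3.2} {out.2} {out.3} {a1.1, a1.3} {a1.2, a3.1} {a2.1} {a2.2} {a2.3} {a3.3}


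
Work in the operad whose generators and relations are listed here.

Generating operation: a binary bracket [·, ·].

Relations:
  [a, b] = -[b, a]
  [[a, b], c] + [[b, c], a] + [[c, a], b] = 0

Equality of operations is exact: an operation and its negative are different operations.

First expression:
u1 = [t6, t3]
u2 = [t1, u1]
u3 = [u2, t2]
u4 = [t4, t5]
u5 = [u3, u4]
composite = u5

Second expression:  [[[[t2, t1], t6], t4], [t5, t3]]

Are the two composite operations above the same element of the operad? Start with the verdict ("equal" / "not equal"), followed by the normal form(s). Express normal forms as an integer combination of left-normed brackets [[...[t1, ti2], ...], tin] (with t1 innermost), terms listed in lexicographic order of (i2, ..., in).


not equal — first -[[[[[t1, t3], t6], t2], t4], t5] + [[[[[t1, t3], t6], t2], t5], t4] + [[[[[t1, t6], t3], t2], t4], t5] - [[[[[t1, t6], t3], t2], t5], t4], second [[[[[t1, t2], t6], t4], t3], t5] - [[[[[t1, t2], t6], t4], t5], t3]

Reducing the first expression gives -[[[[[t1, t3], t6], t2], t4], t5] + [[[[[t1, t3], t6], t2], t5], t4] + [[[[[t1, t6], t3], t2], t4], t5] - [[[[[t1, t6], t3], t2], t5], t4]
Reducing the second expression gives [[[[[t1, t2], t6], t4], t3], t5] - [[[[[t1, t2], t6], t4], t5], t3]
The forms do not match — not equal.


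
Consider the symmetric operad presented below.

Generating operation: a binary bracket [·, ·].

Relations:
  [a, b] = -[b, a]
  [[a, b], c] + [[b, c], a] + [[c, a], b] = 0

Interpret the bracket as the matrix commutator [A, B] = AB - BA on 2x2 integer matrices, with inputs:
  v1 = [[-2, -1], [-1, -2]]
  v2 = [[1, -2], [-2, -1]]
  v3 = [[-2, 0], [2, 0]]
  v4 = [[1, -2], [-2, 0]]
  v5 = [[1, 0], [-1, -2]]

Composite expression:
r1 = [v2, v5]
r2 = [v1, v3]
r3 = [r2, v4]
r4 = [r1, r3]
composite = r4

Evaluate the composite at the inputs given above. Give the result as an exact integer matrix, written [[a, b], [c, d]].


[[4, -56], [-40, -4]]

[v2, v5] = [[2, 6], [-4, -2]]
[v1, v3] = [[-2, -2], [2, 2]]
[[v1, v3], v4] = [[8, 10], [-6, -8]]
[[v2, v5], [[v1, v3], v4]] = [[4, -56], [-40, -4]]


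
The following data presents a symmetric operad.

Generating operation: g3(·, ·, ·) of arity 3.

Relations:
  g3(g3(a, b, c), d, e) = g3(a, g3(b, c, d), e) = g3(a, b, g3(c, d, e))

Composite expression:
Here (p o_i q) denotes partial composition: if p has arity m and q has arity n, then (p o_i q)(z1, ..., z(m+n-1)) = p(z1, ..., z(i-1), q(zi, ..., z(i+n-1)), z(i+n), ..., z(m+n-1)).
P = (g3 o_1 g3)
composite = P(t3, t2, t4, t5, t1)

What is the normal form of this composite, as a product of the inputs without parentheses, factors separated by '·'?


t3 · t2 · t4 · t5 · t1

Under associativity of g3, the answer is the t's in reading order.
g3(t3, t2, t4) linearizes to t3 · t2 · t4
g3(g3(t3, t2, t4), t5, t1) linearizes to t3 · t2 · t4 · t5 · t1


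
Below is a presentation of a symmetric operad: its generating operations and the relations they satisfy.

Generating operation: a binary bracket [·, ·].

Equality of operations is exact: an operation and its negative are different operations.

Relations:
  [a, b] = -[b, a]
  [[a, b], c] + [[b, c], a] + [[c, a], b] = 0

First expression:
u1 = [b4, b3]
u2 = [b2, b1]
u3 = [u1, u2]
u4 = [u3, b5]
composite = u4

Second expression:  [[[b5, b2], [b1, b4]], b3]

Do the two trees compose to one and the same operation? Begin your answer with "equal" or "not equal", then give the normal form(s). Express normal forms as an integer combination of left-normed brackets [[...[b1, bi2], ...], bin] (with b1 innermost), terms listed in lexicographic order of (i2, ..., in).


not equal; first: -[[[[b1, b2], b3], b4], b5] + [[[[b1, b2], b4], b3], b5]; second: [[[[b1, b4], b2], b5], b3] - [[[[b1, b4], b5], b2], b3]

Normal form of the first expression: -[[[[b1, b2], b3], b4], b5] + [[[[b1, b2], b4], b3], b5]
Normal form of the second expression: [[[[b1, b4], b2], b5], b3] - [[[[b1, b4], b5], b2], b3]
Different reductions; not equal.


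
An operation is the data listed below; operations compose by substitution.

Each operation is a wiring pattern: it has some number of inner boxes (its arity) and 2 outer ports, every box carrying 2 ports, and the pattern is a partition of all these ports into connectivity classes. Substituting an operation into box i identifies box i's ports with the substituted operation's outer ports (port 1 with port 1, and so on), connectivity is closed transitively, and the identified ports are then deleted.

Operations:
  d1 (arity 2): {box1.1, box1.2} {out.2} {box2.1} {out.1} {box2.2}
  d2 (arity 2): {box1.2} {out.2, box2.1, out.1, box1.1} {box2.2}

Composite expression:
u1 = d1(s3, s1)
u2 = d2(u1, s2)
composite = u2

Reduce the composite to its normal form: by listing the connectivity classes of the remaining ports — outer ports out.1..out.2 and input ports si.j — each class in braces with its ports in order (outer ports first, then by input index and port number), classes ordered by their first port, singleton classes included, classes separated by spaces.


{out.1, out.2, s2.1} {s1.1} {s1.2} {s2.2} {s3.1, s3.2}

Reachability decides: close wires over d2-identified ports.
after d1, the pattern on (s3, s1) reads {out.1} {out.2} {s1.1} {s1.2} {s3.1, s3.2} (out.j = its outer ports)
after d2, the pattern on (s3, s1, s2) reads {out.1, out.2, s2.1} {s1.1} {s1.2} {s2.2} {s3.1, s3.2} (out.j = its outer ports)


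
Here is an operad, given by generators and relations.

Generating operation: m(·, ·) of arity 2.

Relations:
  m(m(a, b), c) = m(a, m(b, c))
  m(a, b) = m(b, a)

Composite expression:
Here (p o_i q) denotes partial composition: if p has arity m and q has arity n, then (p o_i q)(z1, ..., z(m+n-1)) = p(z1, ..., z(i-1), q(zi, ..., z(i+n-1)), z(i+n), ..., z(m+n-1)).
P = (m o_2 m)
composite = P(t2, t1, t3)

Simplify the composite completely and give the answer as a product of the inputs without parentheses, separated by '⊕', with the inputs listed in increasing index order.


t1 ⊕ t2 ⊕ t3

With m associative and commutative, the t-input set is all that matters.
m(t1, t3) spells out as t1 ⊕ t3
m(t2, m(t1, t3)) spells out as t2 ⊕ t1 ⊕ t3
putting the inputs in ascending order: t1 ⊕ t2 ⊕ t3


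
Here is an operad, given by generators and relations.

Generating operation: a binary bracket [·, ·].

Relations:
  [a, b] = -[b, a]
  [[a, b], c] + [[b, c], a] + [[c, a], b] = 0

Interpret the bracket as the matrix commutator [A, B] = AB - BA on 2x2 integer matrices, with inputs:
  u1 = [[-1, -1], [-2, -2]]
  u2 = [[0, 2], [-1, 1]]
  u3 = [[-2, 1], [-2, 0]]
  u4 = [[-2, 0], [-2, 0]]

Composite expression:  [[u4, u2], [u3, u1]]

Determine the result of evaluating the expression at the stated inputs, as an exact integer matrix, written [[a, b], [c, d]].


[u4, u2] = [[4, -4], [0, -4]]
[u3, u1] = [[-4, 1], [-6, 4]]
[[u4, u2], [u3, u1]] = [[24, -24], [48, -24]]

[[24, -24], [48, -24]]


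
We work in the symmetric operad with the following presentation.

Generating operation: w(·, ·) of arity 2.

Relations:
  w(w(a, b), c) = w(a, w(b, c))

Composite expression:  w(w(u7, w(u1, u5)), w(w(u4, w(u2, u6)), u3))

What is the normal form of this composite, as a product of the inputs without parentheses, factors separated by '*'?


u7 * u1 * u5 * u4 * u2 * u6 * u3

Key point: w is associative — brackets drop, the u-order remains.
w(u1, u5) linearizes to u1 * u5
w(u7, w(u1, u5)) linearizes to u7 * u1 * u5
w(u2, u6) linearizes to u2 * u6
w(u4, w(u2, u6)) linearizes to u4 * u2 * u6
w(w(u4, w(u2, u6)), u3) linearizes to u4 * u2 * u6 * u3
w(w(u7, w(u1, u5)), w(w(u4, w(u2, u6)), u3)) linearizes to u7 * u1 * u5 * u4 * u2 * u6 * u3


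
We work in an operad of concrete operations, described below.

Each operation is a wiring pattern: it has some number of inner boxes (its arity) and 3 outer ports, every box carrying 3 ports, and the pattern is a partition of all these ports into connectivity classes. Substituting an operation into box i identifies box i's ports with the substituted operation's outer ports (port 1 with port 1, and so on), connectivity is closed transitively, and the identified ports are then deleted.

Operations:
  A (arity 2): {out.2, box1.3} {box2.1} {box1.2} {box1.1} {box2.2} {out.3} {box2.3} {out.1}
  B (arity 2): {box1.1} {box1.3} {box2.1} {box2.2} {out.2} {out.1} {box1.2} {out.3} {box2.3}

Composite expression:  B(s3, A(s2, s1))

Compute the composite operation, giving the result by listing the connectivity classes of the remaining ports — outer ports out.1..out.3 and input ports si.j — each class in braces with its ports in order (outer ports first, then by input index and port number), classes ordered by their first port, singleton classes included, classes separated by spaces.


{out.1} {out.2} {out.3} {s1.1} {s1.2} {s1.3} {s2.1} {s2.2} {s2.3} {s3.1} {s3.2} {s3.3}

Reachability decides: close wires over B-identified ports.
the subtree at A composes to {out.1} {out.2, s2.3} {out.3} {s1.1} {s1.2} {s1.3} {s2.1} {s2.2} on (s2, s1); out.j = own outer ports
the subtree at B composes to {out.1} {out.2} {out.3} {s1.1} {s1.2} {s1.3} {s2.1} {s2.2} {s2.3} {s3.1} {s3.2} {s3.3} on (s3, s2, s1); out.j = own outer ports


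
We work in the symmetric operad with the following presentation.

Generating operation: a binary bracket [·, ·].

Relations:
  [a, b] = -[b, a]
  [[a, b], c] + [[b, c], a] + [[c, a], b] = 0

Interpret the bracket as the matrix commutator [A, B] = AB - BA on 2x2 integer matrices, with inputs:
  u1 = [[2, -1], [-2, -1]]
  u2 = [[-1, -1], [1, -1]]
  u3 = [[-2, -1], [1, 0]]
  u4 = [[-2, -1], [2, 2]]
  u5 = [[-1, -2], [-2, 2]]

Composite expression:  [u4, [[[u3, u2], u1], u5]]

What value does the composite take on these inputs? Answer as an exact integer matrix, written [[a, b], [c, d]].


[[46, 88], [-8, -46]]

[u3, u2] = [[0, 2], [2, 0]]
[[u3, u2], u1] = [[-2, -6], [6, 2]]
[[[u3, u2], u1], u5] = [[24, -10], [-26, -24]]
[u4, [[[u3, u2], u1], u5]] = [[46, 88], [-8, -46]]


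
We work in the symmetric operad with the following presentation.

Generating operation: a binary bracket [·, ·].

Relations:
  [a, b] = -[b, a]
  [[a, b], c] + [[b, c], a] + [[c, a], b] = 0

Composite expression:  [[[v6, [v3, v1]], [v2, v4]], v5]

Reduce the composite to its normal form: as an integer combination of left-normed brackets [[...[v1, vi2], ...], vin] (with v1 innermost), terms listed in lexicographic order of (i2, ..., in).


[[[[[v1, v3], v6], v2], v4], v5] - [[[[[v1, v3], v6], v4], v2], v5]

Left-normed coefficients sit on the v1-initial expansion words.
Composite bracket: [[[v6, [v3, v1]], [v2, v4]], v5]
Each bracket splits as ab - ba, giving 32 signed words (2^5 = 32).
Words beginning with v1 determine it all:
  word v1v3v6v2v4v5 has sign +1, contributing +[[[[[v1, v3], v6], v2], v4], v5]
  word v1v3v6v4v2v5 has sign -1, contributing -[[[[[v1, v3], v6], v4], v2], v5]


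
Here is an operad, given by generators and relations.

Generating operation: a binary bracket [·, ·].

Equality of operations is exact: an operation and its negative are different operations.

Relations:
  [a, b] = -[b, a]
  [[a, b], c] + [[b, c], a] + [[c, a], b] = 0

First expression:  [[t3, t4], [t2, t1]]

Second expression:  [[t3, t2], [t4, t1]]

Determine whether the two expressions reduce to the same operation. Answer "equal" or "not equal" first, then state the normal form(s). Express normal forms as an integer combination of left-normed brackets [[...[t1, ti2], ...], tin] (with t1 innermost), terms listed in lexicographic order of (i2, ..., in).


The first composite normalizes to [[[t1, t2], t3], t4] - [[[t1, t2], t4], t3]
The second composite normalizes to -[[[t1, t4], t2], t3] + [[[t1, t4], t3], t2]
No match — not equal.

not equal; the first gives [[[t1, t2], t3], t4] - [[[t1, t2], t4], t3] and the second -[[[t1, t4], t2], t3] + [[[t1, t4], t3], t2]


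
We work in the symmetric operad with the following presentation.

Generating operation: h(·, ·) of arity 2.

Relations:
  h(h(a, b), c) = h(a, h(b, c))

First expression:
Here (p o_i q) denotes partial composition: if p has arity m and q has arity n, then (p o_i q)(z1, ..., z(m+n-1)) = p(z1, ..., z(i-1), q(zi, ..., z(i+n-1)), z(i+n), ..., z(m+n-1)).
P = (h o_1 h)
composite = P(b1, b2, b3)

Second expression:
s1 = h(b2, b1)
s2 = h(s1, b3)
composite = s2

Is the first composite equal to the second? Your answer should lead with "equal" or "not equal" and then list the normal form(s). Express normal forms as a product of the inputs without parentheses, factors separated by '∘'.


The first expression reduces to b1 ∘ b2 ∘ b3
The second expression reduces to b2 ∘ b1 ∘ b3
The forms do not match — not equal.

not equal — first b1 ∘ b2 ∘ b3, second b2 ∘ b1 ∘ b3


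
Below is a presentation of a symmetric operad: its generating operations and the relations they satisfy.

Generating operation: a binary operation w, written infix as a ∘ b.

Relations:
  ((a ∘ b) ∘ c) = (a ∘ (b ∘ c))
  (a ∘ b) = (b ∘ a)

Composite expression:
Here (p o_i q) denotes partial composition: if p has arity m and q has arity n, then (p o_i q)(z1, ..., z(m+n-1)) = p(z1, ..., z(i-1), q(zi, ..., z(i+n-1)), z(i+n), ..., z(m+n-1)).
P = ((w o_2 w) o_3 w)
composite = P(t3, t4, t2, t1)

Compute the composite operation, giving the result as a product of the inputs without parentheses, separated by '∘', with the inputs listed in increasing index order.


t1 ∘ t2 ∘ t3 ∘ t4


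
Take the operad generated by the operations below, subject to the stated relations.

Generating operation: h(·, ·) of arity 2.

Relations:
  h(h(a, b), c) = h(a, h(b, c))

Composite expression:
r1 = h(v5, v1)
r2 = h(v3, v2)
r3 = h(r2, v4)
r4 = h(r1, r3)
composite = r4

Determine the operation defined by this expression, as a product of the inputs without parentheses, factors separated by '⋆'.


v5 ⋆ v1 ⋆ v3 ⋆ v2 ⋆ v4

All parenthesizations of h agree; list the v-inputs left to right.
h(v5, v1) linearizes to v5 ⋆ v1
h(v3, v2) linearizes to v3 ⋆ v2
h(h(v3, v2), v4) linearizes to v3 ⋆ v2 ⋆ v4
h(h(v5, v1), h(h(v3, v2), v4)) linearizes to v5 ⋆ v1 ⋆ v3 ⋆ v2 ⋆ v4


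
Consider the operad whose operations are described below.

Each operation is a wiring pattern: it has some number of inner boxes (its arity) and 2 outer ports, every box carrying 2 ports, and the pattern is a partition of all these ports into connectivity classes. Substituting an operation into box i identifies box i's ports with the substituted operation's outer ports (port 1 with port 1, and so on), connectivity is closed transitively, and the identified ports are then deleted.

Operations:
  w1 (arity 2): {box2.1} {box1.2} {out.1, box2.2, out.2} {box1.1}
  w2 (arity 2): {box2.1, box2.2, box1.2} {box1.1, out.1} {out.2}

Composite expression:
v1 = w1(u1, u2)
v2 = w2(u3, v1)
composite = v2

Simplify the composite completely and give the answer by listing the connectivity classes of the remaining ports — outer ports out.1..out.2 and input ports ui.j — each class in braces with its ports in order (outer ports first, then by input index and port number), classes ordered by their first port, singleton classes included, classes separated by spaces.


{out.1, u3.1} {out.2} {u1.1} {u1.2} {u2.1} {u2.2, u3.2}

Connectivity passes through glued w2-boundaries; trace each wire chain.
composing w1 on (u1, u2), with out.j its own outer ports: {out.1, out.2, u2.2} {u1.1} {u1.2} {u2.1}
composing w2 on (u3, u1, u2), with out.j its own outer ports: {out.1, u3.1} {out.2} {u1.1} {u1.2} {u2.1} {u2.2, u3.2}
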